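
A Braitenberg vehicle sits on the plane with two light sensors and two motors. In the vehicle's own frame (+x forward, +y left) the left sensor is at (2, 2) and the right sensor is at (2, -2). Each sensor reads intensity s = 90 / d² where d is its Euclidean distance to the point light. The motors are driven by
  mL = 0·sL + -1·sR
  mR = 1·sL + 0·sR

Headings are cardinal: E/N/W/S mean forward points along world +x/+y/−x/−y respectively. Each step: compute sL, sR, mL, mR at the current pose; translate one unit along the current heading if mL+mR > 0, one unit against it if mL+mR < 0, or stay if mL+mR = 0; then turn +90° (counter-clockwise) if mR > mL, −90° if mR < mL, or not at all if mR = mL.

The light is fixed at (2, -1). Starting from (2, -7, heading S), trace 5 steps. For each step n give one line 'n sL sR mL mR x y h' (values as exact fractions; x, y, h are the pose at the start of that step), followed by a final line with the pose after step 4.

n=0: pose=(2,-7,S); sL=45/34, sR=45/34; mL=-45/34, mR=45/34; mL+mR=0 → advance +0; mR−mL=45/17 → turn +1·90°
n=1: pose=(2,-7,E); sL=9/2, sR=45/34; mL=-45/34, mR=9/2; mL+mR=54/17 → advance +1; mR−mL=99/17 → turn +1·90°
n=2: pose=(3,-7,N); sL=90/17, sR=18/5; mL=-18/5, mR=90/17; mL+mR=144/85 → advance +1; mR−mL=756/85 → turn +1·90°
n=3: pose=(3,-6,W); sL=9/5, sR=9; mL=-9, mR=9/5; mL+mR=-36/5 → advance -1; mR−mL=54/5 → turn +1·90°
n=4: pose=(4,-6,S); sL=18/13, sR=90/49; mL=-90/49, mR=18/13; mL+mR=-288/637 → advance -1; mR−mL=2052/637 → turn +1·90°

0 45/34 45/34 -45/34 45/34 2 -7 S
1 9/2 45/34 -45/34 9/2 2 -7 E
2 90/17 18/5 -18/5 90/17 3 -7 N
3 9/5 9 -9 9/5 3 -6 W
4 18/13 90/49 -90/49 18/13 4 -6 S
final 4 -5 E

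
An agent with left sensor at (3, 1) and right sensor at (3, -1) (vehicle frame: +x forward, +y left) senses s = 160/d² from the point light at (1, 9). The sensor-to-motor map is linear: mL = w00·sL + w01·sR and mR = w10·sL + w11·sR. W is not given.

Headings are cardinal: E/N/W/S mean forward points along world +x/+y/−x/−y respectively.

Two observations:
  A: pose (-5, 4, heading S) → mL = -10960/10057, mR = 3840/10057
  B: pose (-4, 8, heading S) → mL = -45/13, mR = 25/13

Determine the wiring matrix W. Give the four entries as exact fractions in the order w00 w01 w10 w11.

-1 1/2 1 -1

obs A: pose=(-5,4,S) → sL=160/89, sR=160/113, mL=-10960/10057, mR=3840/10057
obs B: pose=(-4,8,S) → sL=5, sR=40/13, mL=-45/13, mR=25/13
sensor matrix S = [[160/89, 160/113], [5, 40/13]]; det S = -202400/130741
solve [mL_A; mL_B] = S·[w00; w01] and [mR_A; mR_B] = S·[w10; w11]:
  w00 = -1, w01 = 1/2, w10 = 1, w11 = -1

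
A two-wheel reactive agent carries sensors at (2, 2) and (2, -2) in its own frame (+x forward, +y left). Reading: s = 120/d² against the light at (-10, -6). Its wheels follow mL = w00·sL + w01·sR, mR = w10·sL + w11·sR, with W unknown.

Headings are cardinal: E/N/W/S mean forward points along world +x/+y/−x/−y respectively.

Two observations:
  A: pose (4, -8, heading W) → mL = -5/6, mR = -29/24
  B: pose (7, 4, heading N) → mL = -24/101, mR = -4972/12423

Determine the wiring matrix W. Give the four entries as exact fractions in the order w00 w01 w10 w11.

obs A: pose=(4,-8,W) → sL=3/4, sR=5/6, mL=-5/6, mR=-29/24
obs B: pose=(7,4,N) → sL=40/123, sR=24/101, mL=-24/101, mR=-4972/12423
sensor matrix S = [[3/4, 5/6], [40/123, 24/101]]; det S = -3458/37269
solve [mL_A; mL_B] = S·[w00; w01] and [mR_A; mR_B] = S·[w10; w11]:
  w00 = 0, w01 = -1, w10 = -1/2, w11 = -1

0 -1 -1/2 -1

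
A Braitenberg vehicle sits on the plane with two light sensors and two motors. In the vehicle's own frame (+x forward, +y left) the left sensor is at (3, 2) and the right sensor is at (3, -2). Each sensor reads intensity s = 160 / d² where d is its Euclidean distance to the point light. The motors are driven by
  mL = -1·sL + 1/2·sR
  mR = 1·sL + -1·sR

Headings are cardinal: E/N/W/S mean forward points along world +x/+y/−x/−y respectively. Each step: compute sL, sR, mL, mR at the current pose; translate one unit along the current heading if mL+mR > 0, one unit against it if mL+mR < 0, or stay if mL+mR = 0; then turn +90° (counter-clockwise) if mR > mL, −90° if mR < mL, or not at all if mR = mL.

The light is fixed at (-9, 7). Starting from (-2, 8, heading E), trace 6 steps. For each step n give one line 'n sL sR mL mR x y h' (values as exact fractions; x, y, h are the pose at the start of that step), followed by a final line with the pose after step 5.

0 160/109 160/101 -7440/11009 -1280/11009 -2 8 E
1 5 2 -4 3 -3 8 N
2 160/13 160/13 -80/13 0 -3 7 W
3 16/9 80/17 88/153 -448/153 -2 7 S
4 160/17 32/5 -528/85 256/85 -2 8 W
5 20/13 4 6/13 -32/13 -1 8 S
final -1 9 W

n=0: pose=(-2,8,E); sL=160/109, sR=160/101; mL=-7440/11009, mR=-1280/11009; mL+mR=-80/101 → advance -1; mR−mL=6160/11009 → turn +1·90°
n=1: pose=(-3,8,N); sL=5, sR=2; mL=-4, mR=3; mL+mR=-1 → advance -1; mR−mL=7 → turn +1·90°
n=2: pose=(-3,7,W); sL=160/13, sR=160/13; mL=-80/13, mR=0; mL+mR=-80/13 → advance -1; mR−mL=80/13 → turn +1·90°
n=3: pose=(-2,7,S); sL=16/9, sR=80/17; mL=88/153, mR=-448/153; mL+mR=-40/17 → advance -1; mR−mL=-536/153 → turn -1·90°
n=4: pose=(-2,8,W); sL=160/17, sR=32/5; mL=-528/85, mR=256/85; mL+mR=-16/5 → advance -1; mR−mL=784/85 → turn +1·90°
n=5: pose=(-1,8,S); sL=20/13, sR=4; mL=6/13, mR=-32/13; mL+mR=-2 → advance -1; mR−mL=-38/13 → turn -1·90°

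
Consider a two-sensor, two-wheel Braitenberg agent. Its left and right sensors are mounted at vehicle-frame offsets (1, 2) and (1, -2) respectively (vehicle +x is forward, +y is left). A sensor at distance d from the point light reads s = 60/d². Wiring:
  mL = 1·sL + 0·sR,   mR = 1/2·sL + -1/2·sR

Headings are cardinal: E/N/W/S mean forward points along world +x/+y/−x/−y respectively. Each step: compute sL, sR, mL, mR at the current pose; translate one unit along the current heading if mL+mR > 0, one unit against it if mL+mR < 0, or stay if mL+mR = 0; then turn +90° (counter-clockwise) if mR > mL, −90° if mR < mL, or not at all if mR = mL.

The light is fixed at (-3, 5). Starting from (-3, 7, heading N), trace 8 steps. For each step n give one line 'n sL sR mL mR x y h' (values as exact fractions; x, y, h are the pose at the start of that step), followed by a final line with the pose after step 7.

n=0: pose=(-3,7,N); sL=60/13, sR=60/13; mL=60/13, mR=0; mL+mR=60/13 → advance +1; mR−mL=-60/13 → turn -1·90°
n=1: pose=(-3,8,E); sL=30/13, sR=30; mL=30/13, mR=-180/13; mL+mR=-150/13 → advance -1; mR−mL=-210/13 → turn -1·90°
n=2: pose=(-4,8,S); sL=12, sR=60/13; mL=12, mR=48/13; mL+mR=204/13 → advance +1; mR−mL=-108/13 → turn -1·90°
n=3: pose=(-4,7,W); sL=15, sR=3; mL=15, mR=6; mL+mR=21 → advance +1; mR−mL=-9 → turn -1·90°
n=4: pose=(-5,7,N); sL=12/5, sR=20/3; mL=12/5, mR=-32/15; mL+mR=4/15 → advance +1; mR−mL=-68/15 → turn -1·90°
n=5: pose=(-5,8,E); sL=30/13, sR=30; mL=30/13, mR=-180/13; mL+mR=-150/13 → advance -1; mR−mL=-210/13 → turn -1·90°
n=6: pose=(-6,8,S); sL=12, sR=60/29; mL=12, mR=144/29; mL+mR=492/29 → advance +1; mR−mL=-204/29 → turn -1·90°
n=7: pose=(-6,7,W); sL=15/4, sR=15/8; mL=15/4, mR=15/16; mL+mR=75/16 → advance +1; mR−mL=-45/16 → turn -1·90°

0 60/13 60/13 60/13 0 -3 7 N
1 30/13 30 30/13 -180/13 -3 8 E
2 12 60/13 12 48/13 -4 8 S
3 15 3 15 6 -4 7 W
4 12/5 20/3 12/5 -32/15 -5 7 N
5 30/13 30 30/13 -180/13 -5 8 E
6 12 60/29 12 144/29 -6 8 S
7 15/4 15/8 15/4 15/16 -6 7 W
final -7 7 N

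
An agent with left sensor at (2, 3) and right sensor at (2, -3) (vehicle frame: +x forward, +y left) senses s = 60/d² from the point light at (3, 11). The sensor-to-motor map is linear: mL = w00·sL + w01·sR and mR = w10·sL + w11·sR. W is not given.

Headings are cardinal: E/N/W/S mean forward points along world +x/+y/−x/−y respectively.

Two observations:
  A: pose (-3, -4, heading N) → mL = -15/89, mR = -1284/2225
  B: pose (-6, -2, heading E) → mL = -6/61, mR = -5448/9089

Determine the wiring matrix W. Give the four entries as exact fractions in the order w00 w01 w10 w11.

obs A: pose=(-3,-4,N) → sL=6/25, sR=30/89, mL=-15/89, mR=-1284/2225
obs B: pose=(-6,-2,E) → sL=60/149, sR=12/61, mL=-6/61, mR=-5448/9089
sensor matrix S = [[6/25, 30/89], [60/149, 12/61]]; det S = -1790208/20223025
solve [mL_A; mL_B] = S·[w00; w01] and [mR_A; mR_B] = S·[w10; w11]:
  w00 = 0, w01 = -1/2, w10 = -1, w11 = -1

0 -1/2 -1 -1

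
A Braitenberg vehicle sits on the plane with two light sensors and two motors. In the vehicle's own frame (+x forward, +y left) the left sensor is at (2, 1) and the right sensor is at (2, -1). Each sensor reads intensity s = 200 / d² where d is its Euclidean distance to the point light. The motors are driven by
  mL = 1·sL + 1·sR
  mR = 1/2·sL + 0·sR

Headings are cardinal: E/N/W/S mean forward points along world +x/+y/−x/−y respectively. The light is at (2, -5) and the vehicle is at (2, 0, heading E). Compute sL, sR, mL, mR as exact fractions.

5 10 15 5/2

left sensor world pos  = (4, 1); dL² = 40
right sensor world pos = (4, -1); dR² = 20
sL = 200/40 = 5
sR = 200/20 = 10
mL = 1·sL + 1·sR = 15
mR = 1/2·sL + 0·sR = 5/2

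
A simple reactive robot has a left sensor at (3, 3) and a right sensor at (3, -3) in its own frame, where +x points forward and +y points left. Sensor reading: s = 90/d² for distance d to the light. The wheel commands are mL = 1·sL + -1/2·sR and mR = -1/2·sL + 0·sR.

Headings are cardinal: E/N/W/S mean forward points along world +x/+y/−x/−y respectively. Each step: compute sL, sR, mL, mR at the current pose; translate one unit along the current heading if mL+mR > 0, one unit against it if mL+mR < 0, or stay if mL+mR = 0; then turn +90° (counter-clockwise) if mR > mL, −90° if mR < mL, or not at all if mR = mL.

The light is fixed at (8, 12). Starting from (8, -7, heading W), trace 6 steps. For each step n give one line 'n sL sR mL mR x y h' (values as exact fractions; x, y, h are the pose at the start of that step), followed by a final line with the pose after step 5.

n=0: pose=(8,-7,W); sL=90/493, sR=18/53; mL=333/26129, mR=-45/493; mL+mR=-2052/26129 → advance -1; mR−mL=-2718/26129 → turn -1·90°
n=1: pose=(9,-7,N); sL=9/26, sR=45/136; mL=639/3536, mR=-9/52; mL+mR=27/3536 → advance +1; mR−mL=-1251/3536 → turn -1·90°
n=2: pose=(9,-6,E); sL=90/241, sR=90/457; mL=30285/110137, mR=-45/241; mL+mR=9720/110137 → advance +1; mR−mL=-50850/110137 → turn -1·90°
n=3: pose=(10,-6,S); sL=45/233, sR=45/221; mL=9405/102986, mR=-45/466; mL+mR=-270/51493 → advance -1; mR−mL=-9675/51493 → turn -1·90°
n=4: pose=(10,-5,W); sL=90/401, sR=90/197; mL=-315/78997, mR=-45/401; mL+mR=-9180/78997 → advance -1; mR−mL=-8550/78997 → turn -1·90°
n=5: pose=(11,-5,N); sL=45/98, sR=45/116; mL=3015/11368, mR=-45/196; mL+mR=405/11368 → advance +1; mR−mL=-5625/11368 → turn -1·90°

0 90/493 18/53 333/26129 -45/493 8 -7 W
1 9/26 45/136 639/3536 -9/52 9 -7 N
2 90/241 90/457 30285/110137 -45/241 9 -6 E
3 45/233 45/221 9405/102986 -45/466 10 -6 S
4 90/401 90/197 -315/78997 -45/401 10 -5 W
5 45/98 45/116 3015/11368 -45/196 11 -5 N
final 11 -4 E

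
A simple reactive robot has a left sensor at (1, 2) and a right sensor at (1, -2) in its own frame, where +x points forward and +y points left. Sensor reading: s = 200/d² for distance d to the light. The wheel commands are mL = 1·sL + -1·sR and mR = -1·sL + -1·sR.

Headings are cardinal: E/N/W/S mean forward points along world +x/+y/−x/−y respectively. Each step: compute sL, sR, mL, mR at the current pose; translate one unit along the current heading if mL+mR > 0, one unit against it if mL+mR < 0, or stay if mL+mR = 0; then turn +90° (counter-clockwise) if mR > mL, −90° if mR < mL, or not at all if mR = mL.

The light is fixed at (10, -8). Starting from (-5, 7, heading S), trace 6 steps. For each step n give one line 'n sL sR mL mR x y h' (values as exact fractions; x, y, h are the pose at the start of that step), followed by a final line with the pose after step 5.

n=0: pose=(-5,7,S); sL=40/73, sR=40/97; mL=960/7081, mR=-6800/7081; mL+mR=-80/97 → advance -1; mR−mL=-80/73 → turn -1·90°
n=1: pose=(-5,8,W); sL=50/113, sR=10/29; mL=320/3277, mR=-2580/3277; mL+mR=-20/29 → advance -1; mR−mL=-100/113 → turn -1·90°
n=2: pose=(-4,8,N); sL=40/109, sR=200/433; mL=-4480/47197, mR=-39120/47197; mL+mR=-400/433 → advance -1; mR−mL=-80/109 → turn -1·90°
n=3: pose=(-4,7,E); sL=100/229, sR=100/169; mL=-6000/38701, mR=-39800/38701; mL+mR=-200/169 → advance -1; mR−mL=-200/229 → turn -1·90°
n=4: pose=(-5,7,S); sL=40/73, sR=40/97; mL=960/7081, mR=-6800/7081; mL+mR=-80/97 → advance -1; mR−mL=-80/73 → turn -1·90°
n=5: pose=(-5,8,W); sL=50/113, sR=10/29; mL=320/3277, mR=-2580/3277; mL+mR=-20/29 → advance -1; mR−mL=-100/113 → turn -1·90°

0 40/73 40/97 960/7081 -6800/7081 -5 7 S
1 50/113 10/29 320/3277 -2580/3277 -5 8 W
2 40/109 200/433 -4480/47197 -39120/47197 -4 8 N
3 100/229 100/169 -6000/38701 -39800/38701 -4 7 E
4 40/73 40/97 960/7081 -6800/7081 -5 7 S
5 50/113 10/29 320/3277 -2580/3277 -5 8 W
final -4 8 N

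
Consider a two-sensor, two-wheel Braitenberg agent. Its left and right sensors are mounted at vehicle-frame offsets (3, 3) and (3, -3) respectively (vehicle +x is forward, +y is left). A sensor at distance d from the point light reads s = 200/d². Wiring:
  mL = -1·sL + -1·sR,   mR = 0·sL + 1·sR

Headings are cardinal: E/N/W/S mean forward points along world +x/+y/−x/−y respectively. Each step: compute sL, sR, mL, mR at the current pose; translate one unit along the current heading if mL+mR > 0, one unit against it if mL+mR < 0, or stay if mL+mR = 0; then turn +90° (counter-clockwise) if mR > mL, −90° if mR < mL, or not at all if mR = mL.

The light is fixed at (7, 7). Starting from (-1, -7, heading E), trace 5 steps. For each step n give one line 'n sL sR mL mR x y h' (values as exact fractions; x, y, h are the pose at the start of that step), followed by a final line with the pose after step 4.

0 100/73 100/157 -23000/11461 100/157 -1 -7 E
1 40/53 200/157 -16880/8321 200/157 -2 -7 N
2 50/117 25/36 -175/156 25/36 -2 -8 W
3 200/349 40/89 -31760/31061 40/89 -1 -8 S
4 100/73 100/157 -23000/11461 100/157 -1 -7 E
final -2 -7 N

n=0: pose=(-1,-7,E); sL=100/73, sR=100/157; mL=-23000/11461, mR=100/157; mL+mR=-100/73 → advance -1; mR−mL=30300/11461 → turn +1·90°
n=1: pose=(-2,-7,N); sL=40/53, sR=200/157; mL=-16880/8321, mR=200/157; mL+mR=-40/53 → advance -1; mR−mL=27480/8321 → turn +1·90°
n=2: pose=(-2,-8,W); sL=50/117, sR=25/36; mL=-175/156, mR=25/36; mL+mR=-50/117 → advance -1; mR−mL=425/234 → turn +1·90°
n=3: pose=(-1,-8,S); sL=200/349, sR=40/89; mL=-31760/31061, mR=40/89; mL+mR=-200/349 → advance -1; mR−mL=45720/31061 → turn +1·90°
n=4: pose=(-1,-7,E); sL=100/73, sR=100/157; mL=-23000/11461, mR=100/157; mL+mR=-100/73 → advance -1; mR−mL=30300/11461 → turn +1·90°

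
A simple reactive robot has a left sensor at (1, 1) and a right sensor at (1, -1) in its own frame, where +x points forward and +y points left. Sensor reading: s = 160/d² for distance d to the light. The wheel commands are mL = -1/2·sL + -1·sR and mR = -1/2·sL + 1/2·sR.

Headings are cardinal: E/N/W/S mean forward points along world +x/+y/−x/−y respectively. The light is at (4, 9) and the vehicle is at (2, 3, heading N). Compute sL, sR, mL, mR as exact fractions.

80/17 80/13 -1880/221 160/221

left sensor world pos  = (1, 4); dL² = 34
right sensor world pos = (3, 4); dR² = 26
sL = 160/34 = 80/17
sR = 160/26 = 80/13
mL = -1/2·sL + -1·sR = -1880/221
mR = -1/2·sL + 1/2·sR = 160/221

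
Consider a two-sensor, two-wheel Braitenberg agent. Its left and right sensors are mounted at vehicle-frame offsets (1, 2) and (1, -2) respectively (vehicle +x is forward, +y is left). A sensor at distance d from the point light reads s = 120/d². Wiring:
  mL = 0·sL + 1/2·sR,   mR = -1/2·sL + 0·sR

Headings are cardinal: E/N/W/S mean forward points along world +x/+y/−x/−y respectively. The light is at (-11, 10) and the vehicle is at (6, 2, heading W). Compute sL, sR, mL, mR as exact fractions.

30/89 30/73 15/73 -15/89

left sensor world pos  = (5, 0); dL² = 356
right sensor world pos = (5, 4); dR² = 292
sL = 120/356 = 30/89
sR = 120/292 = 30/73
mL = 0·sL + 1/2·sR = 15/73
mR = -1/2·sL + 0·sR = -15/89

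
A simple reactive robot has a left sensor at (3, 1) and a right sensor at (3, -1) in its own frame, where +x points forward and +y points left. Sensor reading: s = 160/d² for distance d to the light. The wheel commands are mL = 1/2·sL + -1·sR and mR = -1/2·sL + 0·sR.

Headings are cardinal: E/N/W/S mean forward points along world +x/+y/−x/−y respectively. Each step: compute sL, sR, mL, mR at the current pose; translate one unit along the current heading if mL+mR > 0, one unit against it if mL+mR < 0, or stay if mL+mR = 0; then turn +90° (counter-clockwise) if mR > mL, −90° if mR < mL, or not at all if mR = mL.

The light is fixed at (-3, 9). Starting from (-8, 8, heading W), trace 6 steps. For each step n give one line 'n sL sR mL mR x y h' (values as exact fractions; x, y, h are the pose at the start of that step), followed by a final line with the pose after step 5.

0 40/17 5/2 -45/34 -20/17 -8 8 W
1 32/5 160/41 -144/205 -16/5 -7 8 S
2 16/5 16/5 -8/5 -8/5 -7 9 W
3 160/37 160/37 -80/37 -80/37 -6 9 W
4 80/13 80/13 -40/13 -40/13 -5 9 W
5 160/17 160/17 -80/17 -80/17 -4 9 W
final -3 9 W

n=0: pose=(-8,8,W); sL=40/17, sR=5/2; mL=-45/34, mR=-20/17; mL+mR=-5/2 → advance -1; mR−mL=5/34 → turn +1·90°
n=1: pose=(-7,8,S); sL=32/5, sR=160/41; mL=-144/205, mR=-16/5; mL+mR=-160/41 → advance -1; mR−mL=-512/205 → turn -1·90°
n=2: pose=(-7,9,W); sL=16/5, sR=16/5; mL=-8/5, mR=-8/5; mL+mR=-16/5 → advance -1; mR−mL=0 → turn +0·90°
n=3: pose=(-6,9,W); sL=160/37, sR=160/37; mL=-80/37, mR=-80/37; mL+mR=-160/37 → advance -1; mR−mL=0 → turn +0·90°
n=4: pose=(-5,9,W); sL=80/13, sR=80/13; mL=-40/13, mR=-40/13; mL+mR=-80/13 → advance -1; mR−mL=0 → turn +0·90°
n=5: pose=(-4,9,W); sL=160/17, sR=160/17; mL=-80/17, mR=-80/17; mL+mR=-160/17 → advance -1; mR−mL=0 → turn +0·90°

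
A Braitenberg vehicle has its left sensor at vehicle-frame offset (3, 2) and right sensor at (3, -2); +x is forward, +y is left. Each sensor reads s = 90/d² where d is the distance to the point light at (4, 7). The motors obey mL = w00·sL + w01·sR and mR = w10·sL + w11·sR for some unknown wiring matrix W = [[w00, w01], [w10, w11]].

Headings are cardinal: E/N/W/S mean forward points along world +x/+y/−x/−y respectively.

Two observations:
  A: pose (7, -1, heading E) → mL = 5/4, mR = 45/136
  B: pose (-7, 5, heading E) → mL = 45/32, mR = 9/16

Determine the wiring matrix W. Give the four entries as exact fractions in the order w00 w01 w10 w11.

obs A: pose=(7,-1,E) → sL=5/4, sR=45/68, mL=5/4, mR=45/136
obs B: pose=(-7,5,E) → sL=45/32, sR=9/8, mL=45/32, mR=9/16
sensor matrix S = [[5/4, 45/68], [45/32, 9/8]]; det S = 1035/2176
solve [mL_A; mL_B] = S·[w00; w01] and [mR_A; mR_B] = S·[w10; w11]:
  w00 = 1, w01 = 0, w10 = 0, w11 = 1/2

1 0 0 1/2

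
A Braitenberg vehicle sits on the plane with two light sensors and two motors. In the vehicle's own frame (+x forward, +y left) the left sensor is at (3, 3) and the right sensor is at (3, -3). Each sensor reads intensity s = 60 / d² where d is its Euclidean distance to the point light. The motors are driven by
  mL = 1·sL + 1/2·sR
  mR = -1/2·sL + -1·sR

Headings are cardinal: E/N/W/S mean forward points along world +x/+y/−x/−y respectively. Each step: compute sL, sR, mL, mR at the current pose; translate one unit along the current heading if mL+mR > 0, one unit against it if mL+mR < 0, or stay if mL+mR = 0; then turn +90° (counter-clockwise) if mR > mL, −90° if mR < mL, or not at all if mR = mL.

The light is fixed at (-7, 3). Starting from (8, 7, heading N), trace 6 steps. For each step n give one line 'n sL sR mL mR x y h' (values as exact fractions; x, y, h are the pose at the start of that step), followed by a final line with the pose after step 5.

0 60/193 60/373 28170/71989 -22770/71989 8 7 N
1 15/97 15/82 3915/15908 -1035/3977 8 8 E
2 60/293 12/25 3258/7325 -4266/7325 7 8 S
3 6/13 30/101 801/1313 -693/1313 7 9 W
4 60/181 60/337 25650/60997 -20970/60997 6 9 N
5 15/89 15/68 3375/12104 -1845/6052 6 10 E
final 5 10 S

n=0: pose=(8,7,N); sL=60/193, sR=60/373; mL=28170/71989, mR=-22770/71989; mL+mR=5400/71989 → advance +1; mR−mL=-50940/71989 → turn -1·90°
n=1: pose=(8,8,E); sL=15/97, sR=15/82; mL=3915/15908, mR=-1035/3977; mL+mR=-225/15908 → advance -1; mR−mL=-8055/15908 → turn -1·90°
n=2: pose=(7,8,S); sL=60/293, sR=12/25; mL=3258/7325, mR=-4266/7325; mL+mR=-1008/7325 → advance -1; mR−mL=-7524/7325 → turn -1·90°
n=3: pose=(7,9,W); sL=6/13, sR=30/101; mL=801/1313, mR=-693/1313; mL+mR=108/1313 → advance +1; mR−mL=-1494/1313 → turn -1·90°
n=4: pose=(6,9,N); sL=60/181, sR=60/337; mL=25650/60997, mR=-20970/60997; mL+mR=4680/60997 → advance +1; mR−mL=-46620/60997 → turn -1·90°
n=5: pose=(6,10,E); sL=15/89, sR=15/68; mL=3375/12104, mR=-1845/6052; mL+mR=-315/12104 → advance -1; mR−mL=-7065/12104 → turn -1·90°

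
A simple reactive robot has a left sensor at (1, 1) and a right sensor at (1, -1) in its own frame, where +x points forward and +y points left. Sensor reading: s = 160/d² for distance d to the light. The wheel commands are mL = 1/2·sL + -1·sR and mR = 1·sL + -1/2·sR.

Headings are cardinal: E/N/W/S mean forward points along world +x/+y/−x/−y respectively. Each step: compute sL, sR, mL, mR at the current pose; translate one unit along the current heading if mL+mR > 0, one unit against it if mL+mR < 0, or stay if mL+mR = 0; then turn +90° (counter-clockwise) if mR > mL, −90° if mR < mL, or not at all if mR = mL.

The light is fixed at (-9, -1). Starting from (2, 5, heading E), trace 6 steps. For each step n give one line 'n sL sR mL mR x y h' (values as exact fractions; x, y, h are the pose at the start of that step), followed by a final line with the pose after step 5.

n=0: pose=(2,5,E); sL=160/193, sR=160/169; mL=-17360/32617, mR=11600/32617; mL+mR=-5760/32617 → advance -1; mR−mL=28960/32617 → turn +1·90°
n=1: pose=(1,5,N); sL=16/13, sR=16/17; mL=-72/221, mR=168/221; mL+mR=96/221 → advance +1; mR−mL=240/221 → turn +1·90°
n=2: pose=(1,6,W); sL=160/117, sR=32/29; mL=-1424/3393, mR=2768/3393; mL+mR=448/1131 → advance +1; mR−mL=4192/3393 → turn +1·90°
n=3: pose=(0,6,S); sL=20/17, sR=8/5; mL=-86/85, mR=32/85; mL+mR=-54/85 → advance -1; mR−mL=118/85 → turn +1·90°
n=4: pose=(0,7,E); sL=160/181, sR=160/149; mL=-17040/26969, mR=9360/26969; mL+mR=-7680/26969 → advance -1; mR−mL=26400/26969 → turn +1·90°
n=5: pose=(-1,7,N); sL=16/13, sR=80/81; mL=-392/1053, mR=776/1053; mL+mR=128/351 → advance +1; mR−mL=1168/1053 → turn +1·90°

0 160/193 160/169 -17360/32617 11600/32617 2 5 E
1 16/13 16/17 -72/221 168/221 1 5 N
2 160/117 32/29 -1424/3393 2768/3393 1 6 W
3 20/17 8/5 -86/85 32/85 0 6 S
4 160/181 160/149 -17040/26969 9360/26969 0 7 E
5 16/13 80/81 -392/1053 776/1053 -1 7 N
final -1 8 W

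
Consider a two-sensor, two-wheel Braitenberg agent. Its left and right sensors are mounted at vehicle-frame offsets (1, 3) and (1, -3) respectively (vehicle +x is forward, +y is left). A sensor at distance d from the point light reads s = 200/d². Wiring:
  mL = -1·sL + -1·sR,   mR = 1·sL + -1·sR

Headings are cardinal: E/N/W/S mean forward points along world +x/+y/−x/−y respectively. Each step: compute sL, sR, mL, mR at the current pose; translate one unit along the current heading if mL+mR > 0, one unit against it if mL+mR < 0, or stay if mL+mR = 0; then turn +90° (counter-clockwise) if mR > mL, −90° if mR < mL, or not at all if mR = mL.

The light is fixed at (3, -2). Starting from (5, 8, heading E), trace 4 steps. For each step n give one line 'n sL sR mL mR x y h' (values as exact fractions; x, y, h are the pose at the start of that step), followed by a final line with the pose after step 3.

0 100/89 100/29 -11800/2581 -6000/2581 5 8 E
1 8/5 200/137 -2096/685 96/685 4 8 N
2 50/9 25/18 -125/18 25/6 4 7 W
3 200/89 40/13 -6160/1157 -960/1157 5 7 S
final 5 8 E

n=0: pose=(5,8,E); sL=100/89, sR=100/29; mL=-11800/2581, mR=-6000/2581; mL+mR=-200/29 → advance -1; mR−mL=200/89 → turn +1·90°
n=1: pose=(4,8,N); sL=8/5, sR=200/137; mL=-2096/685, mR=96/685; mL+mR=-400/137 → advance -1; mR−mL=16/5 → turn +1·90°
n=2: pose=(4,7,W); sL=50/9, sR=25/18; mL=-125/18, mR=25/6; mL+mR=-25/9 → advance -1; mR−mL=100/9 → turn +1·90°
n=3: pose=(5,7,S); sL=200/89, sR=40/13; mL=-6160/1157, mR=-960/1157; mL+mR=-80/13 → advance -1; mR−mL=400/89 → turn +1·90°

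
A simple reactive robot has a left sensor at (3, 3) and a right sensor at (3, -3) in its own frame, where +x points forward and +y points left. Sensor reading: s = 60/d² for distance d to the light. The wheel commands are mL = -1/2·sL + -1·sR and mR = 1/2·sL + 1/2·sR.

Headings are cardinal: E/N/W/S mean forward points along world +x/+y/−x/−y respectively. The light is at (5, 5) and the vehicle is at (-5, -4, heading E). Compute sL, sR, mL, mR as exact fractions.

12/17 60/193 -2178/3281 1668/3281

left sensor world pos  = (-2, -1); dL² = 85
right sensor world pos = (-2, -7); dR² = 193
sL = 60/85 = 12/17
sR = 60/193 = 60/193
mL = -1/2·sL + -1·sR = -2178/3281
mR = 1/2·sL + 1/2·sR = 1668/3281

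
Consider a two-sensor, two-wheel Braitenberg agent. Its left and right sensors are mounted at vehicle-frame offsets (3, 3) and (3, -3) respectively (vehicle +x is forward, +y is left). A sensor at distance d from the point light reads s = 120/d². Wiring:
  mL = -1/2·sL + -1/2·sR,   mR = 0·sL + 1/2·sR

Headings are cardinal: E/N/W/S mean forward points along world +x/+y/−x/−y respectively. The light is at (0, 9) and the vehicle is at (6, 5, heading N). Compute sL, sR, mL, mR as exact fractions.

12 60/41 -276/41 30/41

left sensor world pos  = (3, 8); dL² = 10
right sensor world pos = (9, 8); dR² = 82
sL = 120/10 = 12
sR = 120/82 = 60/41
mL = -1/2·sL + -1/2·sR = -276/41
mR = 0·sL + 1/2·sR = 30/41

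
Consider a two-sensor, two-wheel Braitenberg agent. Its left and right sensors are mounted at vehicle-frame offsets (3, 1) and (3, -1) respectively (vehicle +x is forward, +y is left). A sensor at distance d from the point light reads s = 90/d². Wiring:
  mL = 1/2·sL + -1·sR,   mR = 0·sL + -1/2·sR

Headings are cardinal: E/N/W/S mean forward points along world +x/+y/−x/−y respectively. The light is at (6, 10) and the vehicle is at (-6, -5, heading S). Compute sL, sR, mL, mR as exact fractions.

left sensor world pos  = (-5, -8); dL² = 445
right sensor world pos = (-7, -8); dR² = 493
sL = 90/445 = 18/89
sR = 90/493 = 90/493
mL = 1/2·sL + -1·sR = -3573/43877
mR = 0·sL + -1/2·sR = -45/493

18/89 90/493 -3573/43877 -45/493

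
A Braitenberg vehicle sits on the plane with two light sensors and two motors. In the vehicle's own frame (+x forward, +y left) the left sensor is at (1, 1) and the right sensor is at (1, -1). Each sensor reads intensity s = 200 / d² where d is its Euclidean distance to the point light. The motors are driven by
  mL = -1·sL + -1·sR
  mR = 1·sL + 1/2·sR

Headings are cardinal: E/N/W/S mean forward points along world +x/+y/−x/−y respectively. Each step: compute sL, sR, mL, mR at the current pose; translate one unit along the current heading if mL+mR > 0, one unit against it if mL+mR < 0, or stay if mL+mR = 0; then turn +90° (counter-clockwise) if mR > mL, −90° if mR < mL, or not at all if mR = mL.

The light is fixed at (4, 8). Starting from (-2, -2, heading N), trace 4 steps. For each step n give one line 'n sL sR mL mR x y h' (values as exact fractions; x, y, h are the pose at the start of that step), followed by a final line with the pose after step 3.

0 20/13 100/53 -2360/689 1710/689 -2 -2 N
1 200/193 200/149 -68400/28757 49100/28757 -2 -3 W
2 5/4 10/9 -85/36 65/36 -1 -3 S
3 200/97 200/137 -46800/13289 37100/13289 -1 -2 E
final -2 -2 N

n=0: pose=(-2,-2,N); sL=20/13, sR=100/53; mL=-2360/689, mR=1710/689; mL+mR=-50/53 → advance -1; mR−mL=4070/689 → turn +1·90°
n=1: pose=(-2,-3,W); sL=200/193, sR=200/149; mL=-68400/28757, mR=49100/28757; mL+mR=-100/149 → advance -1; mR−mL=117500/28757 → turn +1·90°
n=2: pose=(-1,-3,S); sL=5/4, sR=10/9; mL=-85/36, mR=65/36; mL+mR=-5/9 → advance -1; mR−mL=25/6 → turn +1·90°
n=3: pose=(-1,-2,E); sL=200/97, sR=200/137; mL=-46800/13289, mR=37100/13289; mL+mR=-100/137 → advance -1; mR−mL=83900/13289 → turn +1·90°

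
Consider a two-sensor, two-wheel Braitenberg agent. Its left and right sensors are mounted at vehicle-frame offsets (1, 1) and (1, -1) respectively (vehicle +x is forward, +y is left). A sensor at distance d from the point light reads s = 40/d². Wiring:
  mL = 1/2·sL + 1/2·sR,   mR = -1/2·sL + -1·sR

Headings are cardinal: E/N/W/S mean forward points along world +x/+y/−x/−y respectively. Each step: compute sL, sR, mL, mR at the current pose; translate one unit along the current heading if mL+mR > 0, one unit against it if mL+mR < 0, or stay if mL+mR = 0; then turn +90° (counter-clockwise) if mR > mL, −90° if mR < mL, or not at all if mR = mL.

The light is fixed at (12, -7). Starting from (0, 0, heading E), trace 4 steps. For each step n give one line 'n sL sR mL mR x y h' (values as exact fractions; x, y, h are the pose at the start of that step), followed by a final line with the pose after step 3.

0 8/37 40/157 1368/5809 -2108/5809 0 0 E
1 2/9 5/29 103/522 -74/261 -1 0 S
2 8/49 40/277 2088/13573 -3068/13573 -1 1 W
3 4/25 20/101 452/2525 -702/2525 0 1 N
final 0 0 E

n=0: pose=(0,0,E); sL=8/37, sR=40/157; mL=1368/5809, mR=-2108/5809; mL+mR=-20/157 → advance -1; mR−mL=-3476/5809 → turn -1·90°
n=1: pose=(-1,0,S); sL=2/9, sR=5/29; mL=103/522, mR=-74/261; mL+mR=-5/58 → advance -1; mR−mL=-251/522 → turn -1·90°
n=2: pose=(-1,1,W); sL=8/49, sR=40/277; mL=2088/13573, mR=-3068/13573; mL+mR=-20/277 → advance -1; mR−mL=-5156/13573 → turn -1·90°
n=3: pose=(0,1,N); sL=4/25, sR=20/101; mL=452/2525, mR=-702/2525; mL+mR=-10/101 → advance -1; mR−mL=-1154/2525 → turn -1·90°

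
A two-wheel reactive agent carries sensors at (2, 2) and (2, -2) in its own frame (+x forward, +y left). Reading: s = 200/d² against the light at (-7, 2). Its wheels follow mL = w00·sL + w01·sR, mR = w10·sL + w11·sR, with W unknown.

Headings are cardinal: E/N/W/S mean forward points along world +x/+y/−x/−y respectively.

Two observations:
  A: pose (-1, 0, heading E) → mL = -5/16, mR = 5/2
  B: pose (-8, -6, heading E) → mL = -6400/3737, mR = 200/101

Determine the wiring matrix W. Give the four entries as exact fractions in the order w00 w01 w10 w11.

obs A: pose=(-1,0,E) → sL=25/8, sR=5/2, mL=-5/16, mR=5/2
obs B: pose=(-8,-6,E) → sL=200/37, sR=200/101, mL=-6400/3737, mR=200/101
sensor matrix S = [[25/8, 5/2], [200/37, 200/101]]; det S = -27375/3737
solve [mL_A; mL_B] = S·[w00; w01] and [mR_A; mR_B] = S·[w10; w11]:
  w00 = -1/2, w01 = 1/2, w10 = 0, w11 = 1

-1/2 1/2 0 1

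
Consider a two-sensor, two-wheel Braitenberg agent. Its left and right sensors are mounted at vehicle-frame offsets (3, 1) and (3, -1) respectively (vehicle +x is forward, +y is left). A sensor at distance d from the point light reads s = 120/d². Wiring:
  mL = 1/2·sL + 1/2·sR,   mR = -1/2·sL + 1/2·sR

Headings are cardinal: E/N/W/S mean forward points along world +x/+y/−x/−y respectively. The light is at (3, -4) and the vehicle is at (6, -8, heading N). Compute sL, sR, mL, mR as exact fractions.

24 120/17 264/17 -144/17

left sensor world pos  = (5, -5); dL² = 5
right sensor world pos = (7, -5); dR² = 17
sL = 120/5 = 24
sR = 120/17 = 120/17
mL = 1/2·sL + 1/2·sR = 264/17
mR = -1/2·sL + 1/2·sR = -144/17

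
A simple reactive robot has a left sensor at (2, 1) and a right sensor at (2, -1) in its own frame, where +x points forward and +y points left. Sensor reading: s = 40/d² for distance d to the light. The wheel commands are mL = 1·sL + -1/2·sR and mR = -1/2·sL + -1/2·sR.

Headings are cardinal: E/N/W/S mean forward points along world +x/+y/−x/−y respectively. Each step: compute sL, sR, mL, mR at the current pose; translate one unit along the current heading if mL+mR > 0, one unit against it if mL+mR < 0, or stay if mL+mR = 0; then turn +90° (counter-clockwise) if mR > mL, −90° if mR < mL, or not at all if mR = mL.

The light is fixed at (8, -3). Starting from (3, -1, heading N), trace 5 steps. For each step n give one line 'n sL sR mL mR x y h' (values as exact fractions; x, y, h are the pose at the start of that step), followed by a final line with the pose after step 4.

0 10/13 5/4 15/104 -105/104 3 -1 N
1 40/13 40/9 100/117 -440/117 3 -2 E
2 20/13 4/5 74/65 -76/65 2 -2 S
3 8/13 40/73 324/949 -552/949 2 -1 W
4 10/13 5/4 15/104 -105/104 3 -1 N
final 3 -2 E

n=0: pose=(3,-1,N); sL=10/13, sR=5/4; mL=15/104, mR=-105/104; mL+mR=-45/52 → advance -1; mR−mL=-15/13 → turn -1·90°
n=1: pose=(3,-2,E); sL=40/13, sR=40/9; mL=100/117, mR=-440/117; mL+mR=-340/117 → advance -1; mR−mL=-60/13 → turn -1·90°
n=2: pose=(2,-2,S); sL=20/13, sR=4/5; mL=74/65, mR=-76/65; mL+mR=-2/65 → advance -1; mR−mL=-30/13 → turn -1·90°
n=3: pose=(2,-1,W); sL=8/13, sR=40/73; mL=324/949, mR=-552/949; mL+mR=-228/949 → advance -1; mR−mL=-12/13 → turn -1·90°
n=4: pose=(3,-1,N); sL=10/13, sR=5/4; mL=15/104, mR=-105/104; mL+mR=-45/52 → advance -1; mR−mL=-15/13 → turn -1·90°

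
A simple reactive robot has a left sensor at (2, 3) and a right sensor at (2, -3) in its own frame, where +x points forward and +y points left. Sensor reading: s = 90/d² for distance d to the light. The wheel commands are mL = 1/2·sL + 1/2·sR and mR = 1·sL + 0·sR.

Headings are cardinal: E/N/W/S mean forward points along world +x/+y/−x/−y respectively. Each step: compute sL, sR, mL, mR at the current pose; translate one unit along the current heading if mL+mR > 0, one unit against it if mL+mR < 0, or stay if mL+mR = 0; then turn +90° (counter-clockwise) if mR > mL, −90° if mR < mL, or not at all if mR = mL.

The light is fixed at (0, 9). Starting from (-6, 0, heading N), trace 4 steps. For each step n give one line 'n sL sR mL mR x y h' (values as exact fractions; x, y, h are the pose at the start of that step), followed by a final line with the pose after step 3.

n=0: pose=(-6,0,N); sL=9/13, sR=45/29; mL=423/377, mR=9/13; mL+mR=684/377 → advance +1; mR−mL=-162/377 → turn -1·90°
n=1: pose=(-6,1,E); sL=90/41, sR=90/137; mL=8010/5617, mR=90/41; mL+mR=20340/5617 → advance +1; mR−mL=4320/5617 → turn +1·90°
n=2: pose=(-5,1,N); sL=9/10, sR=9/4; mL=63/40, mR=9/10; mL+mR=99/40 → advance +1; mR−mL=-27/40 → turn -1·90°
n=3: pose=(-5,2,E); sL=18/5, sR=90/109; mL=1206/545, mR=18/5; mL+mR=3168/545 → advance +1; mR−mL=756/545 → turn +1·90°

0 9/13 45/29 423/377 9/13 -6 0 N
1 90/41 90/137 8010/5617 90/41 -6 1 E
2 9/10 9/4 63/40 9/10 -5 1 N
3 18/5 90/109 1206/545 18/5 -5 2 E
final -4 2 N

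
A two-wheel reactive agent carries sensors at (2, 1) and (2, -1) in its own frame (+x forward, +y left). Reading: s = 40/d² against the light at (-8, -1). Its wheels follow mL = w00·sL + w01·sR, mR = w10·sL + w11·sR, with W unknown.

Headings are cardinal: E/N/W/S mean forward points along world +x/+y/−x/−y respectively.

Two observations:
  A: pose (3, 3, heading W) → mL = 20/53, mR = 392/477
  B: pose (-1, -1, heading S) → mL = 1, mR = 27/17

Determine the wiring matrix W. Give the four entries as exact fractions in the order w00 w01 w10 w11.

0 1 1 1

obs A: pose=(3,3,W) → sL=4/9, sR=20/53, mL=20/53, mR=392/477
obs B: pose=(-1,-1,S) → sL=10/17, sR=1, mL=1, mR=27/17
sensor matrix S = [[4/9, 20/53], [10/17, 1]]; det S = 1804/8109
solve [mL_A; mL_B] = S·[w00; w01] and [mR_A; mR_B] = S·[w10; w11]:
  w00 = 0, w01 = 1, w10 = 1, w11 = 1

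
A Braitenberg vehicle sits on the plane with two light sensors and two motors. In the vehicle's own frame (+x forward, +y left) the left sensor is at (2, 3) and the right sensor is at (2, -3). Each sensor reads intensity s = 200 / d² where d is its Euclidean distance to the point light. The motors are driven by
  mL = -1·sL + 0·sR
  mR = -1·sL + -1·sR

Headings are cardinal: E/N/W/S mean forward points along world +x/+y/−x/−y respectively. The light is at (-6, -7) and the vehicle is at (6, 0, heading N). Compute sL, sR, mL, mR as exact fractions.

100/81 100/153 -100/81 -2600/1377

left sensor world pos  = (3, 2); dL² = 162
right sensor world pos = (9, 2); dR² = 306
sL = 200/162 = 100/81
sR = 200/306 = 100/153
mL = -1·sL + 0·sR = -100/81
mR = -1·sL + -1·sR = -2600/1377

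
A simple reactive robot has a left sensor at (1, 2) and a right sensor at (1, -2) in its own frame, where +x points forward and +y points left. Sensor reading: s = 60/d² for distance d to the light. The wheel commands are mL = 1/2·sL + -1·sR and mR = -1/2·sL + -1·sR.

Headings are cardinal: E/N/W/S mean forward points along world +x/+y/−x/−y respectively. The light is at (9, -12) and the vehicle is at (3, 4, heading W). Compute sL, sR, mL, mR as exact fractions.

12/49 60/373 -702/18277 -5178/18277

left sensor world pos  = (2, 2); dL² = 245
right sensor world pos = (2, 6); dR² = 373
sL = 60/245 = 12/49
sR = 60/373 = 60/373
mL = 1/2·sL + -1·sR = -702/18277
mR = -1/2·sL + -1·sR = -5178/18277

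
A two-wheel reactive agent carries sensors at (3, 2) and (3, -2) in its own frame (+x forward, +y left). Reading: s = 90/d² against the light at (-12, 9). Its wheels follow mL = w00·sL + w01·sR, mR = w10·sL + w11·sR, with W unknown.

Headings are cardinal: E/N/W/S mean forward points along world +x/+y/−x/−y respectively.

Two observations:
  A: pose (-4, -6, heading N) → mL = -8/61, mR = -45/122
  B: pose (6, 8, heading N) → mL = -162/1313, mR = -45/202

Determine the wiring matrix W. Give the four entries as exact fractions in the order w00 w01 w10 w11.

-1 1 0 -1

obs A: pose=(-4,-6,N) → sL=1/2, sR=45/122, mL=-8/61, mR=-45/122
obs B: pose=(6,8,N) → sL=9/26, sR=45/202, mL=-162/1313, mR=-45/202
sensor matrix S = [[1/2, 45/122], [9/26, 45/202]]; det S = -1305/80093
solve [mL_A; mL_B] = S·[w00; w01] and [mR_A; mR_B] = S·[w10; w11]:
  w00 = -1, w01 = 1, w10 = 0, w11 = -1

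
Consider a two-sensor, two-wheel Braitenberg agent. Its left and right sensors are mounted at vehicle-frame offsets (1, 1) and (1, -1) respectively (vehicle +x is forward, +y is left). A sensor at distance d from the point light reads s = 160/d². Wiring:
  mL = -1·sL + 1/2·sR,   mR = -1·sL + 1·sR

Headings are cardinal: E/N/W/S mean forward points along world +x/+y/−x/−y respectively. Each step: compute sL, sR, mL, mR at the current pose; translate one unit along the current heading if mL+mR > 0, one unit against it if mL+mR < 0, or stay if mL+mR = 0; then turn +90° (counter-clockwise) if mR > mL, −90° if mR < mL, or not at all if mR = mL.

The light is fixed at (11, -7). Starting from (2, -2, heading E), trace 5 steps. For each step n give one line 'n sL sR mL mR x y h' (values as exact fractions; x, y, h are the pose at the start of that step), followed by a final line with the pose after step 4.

0 8/5 2 -3/5 2/5 2 -2 E
1 160/157 160/117 -6160/18369 6400/18369 1 -2 N
2 80/73 16/17 -776/1241 -192/1241 1 -1 W
3 160/89 32/25 -2576/2225 -1152/2225 2 -1 S
4 5/4 8/5 -9/20 7/20 2 0 E
final 1 0 N

n=0: pose=(2,-2,E); sL=8/5, sR=2; mL=-3/5, mR=2/5; mL+mR=-1/5 → advance -1; mR−mL=1 → turn +1·90°
n=1: pose=(1,-2,N); sL=160/157, sR=160/117; mL=-6160/18369, mR=6400/18369; mL+mR=80/6123 → advance +1; mR−mL=80/117 → turn +1·90°
n=2: pose=(1,-1,W); sL=80/73, sR=16/17; mL=-776/1241, mR=-192/1241; mL+mR=-968/1241 → advance -1; mR−mL=8/17 → turn +1·90°
n=3: pose=(2,-1,S); sL=160/89, sR=32/25; mL=-2576/2225, mR=-1152/2225; mL+mR=-3728/2225 → advance -1; mR−mL=16/25 → turn +1·90°
n=4: pose=(2,0,E); sL=5/4, sR=8/5; mL=-9/20, mR=7/20; mL+mR=-1/10 → advance -1; mR−mL=4/5 → turn +1·90°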